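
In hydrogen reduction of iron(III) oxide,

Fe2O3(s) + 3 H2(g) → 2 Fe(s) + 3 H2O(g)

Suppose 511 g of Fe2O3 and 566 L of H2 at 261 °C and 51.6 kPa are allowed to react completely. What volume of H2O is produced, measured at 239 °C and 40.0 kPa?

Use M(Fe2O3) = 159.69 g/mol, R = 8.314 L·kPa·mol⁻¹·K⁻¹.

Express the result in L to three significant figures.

n(Fe2O3) = 511 / 159.69 = 3.200 mol
n(H2) = PV/RT = (51.6 × 566) / (8.314 × 534.15) = 6.576 mol
For 3.200 mol Fe2O3, stoichiometry requires (3/1) × 3.200 = 9.600 mol H2; 6.576 mol is available, so H2 is limiting.
n(H2O) = (3/3) × 6.576 = 6.576 mol
V(H2O) = nRT/P = 6.576 × 8.314 × 512.15 / 40.0 = 700.0 L

700 L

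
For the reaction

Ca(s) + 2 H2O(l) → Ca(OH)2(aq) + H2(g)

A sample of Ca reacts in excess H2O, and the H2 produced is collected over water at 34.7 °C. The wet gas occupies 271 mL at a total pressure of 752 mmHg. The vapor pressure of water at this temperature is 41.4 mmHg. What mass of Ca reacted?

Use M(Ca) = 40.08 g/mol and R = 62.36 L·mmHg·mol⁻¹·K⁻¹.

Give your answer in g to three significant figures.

0.402 g

P(H2) = 752 − 41.4 = 710.6 mmHg
n(H2) = PV/RT = (710.6 × 0.2710) / (62.36 × 307.85) = 0.01003 mol
n(Ca) = (1/1) × 0.01003 = 0.01003 mol
m(Ca) = 0.01003 × 40.08 = 0.4020 g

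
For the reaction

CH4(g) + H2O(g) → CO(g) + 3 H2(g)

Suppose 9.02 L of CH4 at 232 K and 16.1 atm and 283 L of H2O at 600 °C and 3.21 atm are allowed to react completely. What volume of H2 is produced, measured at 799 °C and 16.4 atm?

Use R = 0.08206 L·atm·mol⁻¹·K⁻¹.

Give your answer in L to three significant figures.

123 L

n(CH4) = PV/RT = (16.1 × 9.02) / (0.08206 × 232) = 7.628 mol
n(H2O) = PV/RT = (3.21 × 283) / (0.08206 × 873.15) = 12.68 mol
For 7.628 mol CH4, stoichiometry requires (1/1) × 7.628 = 7.628 mol H2O; 12.68 mol is available, so CH4 is limiting.
n(H2) = (3/1) × 7.628 = 22.88 mol
V(H2) = nRT/P = 22.88 × 0.08206 × 1072.15 / 16.4 = 122.7 L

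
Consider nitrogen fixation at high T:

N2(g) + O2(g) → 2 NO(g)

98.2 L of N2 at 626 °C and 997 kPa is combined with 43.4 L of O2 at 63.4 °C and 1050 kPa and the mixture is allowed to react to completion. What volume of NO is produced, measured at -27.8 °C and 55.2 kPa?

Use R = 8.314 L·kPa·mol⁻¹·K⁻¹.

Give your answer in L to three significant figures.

n(N2) = PV/RT = (997 × 98.2) / (8.314 × 899.15) = 13.10 mol
n(O2) = PV/RT = (1050 × 43.4) / (8.314 × 336.55) = 16.29 mol
For 13.10 mol N2, stoichiometry requires (1/1) × 13.10 = 13.10 mol O2; 16.29 mol is available, so N2 is limiting.
n(NO) = (2/1) × 13.10 = 26.20 mol
V(NO) = nRT/P = 26.20 × 8.314 × 245.35 / 55.2 = 968.2 L

968 L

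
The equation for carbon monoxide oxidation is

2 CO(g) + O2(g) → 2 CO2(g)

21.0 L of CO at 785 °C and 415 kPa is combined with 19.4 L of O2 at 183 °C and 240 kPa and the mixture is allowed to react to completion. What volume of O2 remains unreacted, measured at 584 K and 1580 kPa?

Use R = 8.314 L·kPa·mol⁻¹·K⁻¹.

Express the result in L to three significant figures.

n(CO) = PV/RT = (415 × 21.0) / (8.314 × 1058.15) = 0.9906 mol
n(O2) = PV/RT = (240 × 19.4) / (8.314 × 456.15) = 1.228 mol
For 0.9906 mol CO, stoichiometry requires (1/2) × 0.9906 = 0.4953 mol O2; 1.228 mol is available, so CO is limiting.
n(O2) consumed = (1/2) × 0.9906 = 0.4953 mol; remaining = 1.228 − 0.4953 = 0.7327 mol
V(O2) = nRT/P = 0.7327 × 8.314 × 584 / 1580 = 2.252 L

2.25 L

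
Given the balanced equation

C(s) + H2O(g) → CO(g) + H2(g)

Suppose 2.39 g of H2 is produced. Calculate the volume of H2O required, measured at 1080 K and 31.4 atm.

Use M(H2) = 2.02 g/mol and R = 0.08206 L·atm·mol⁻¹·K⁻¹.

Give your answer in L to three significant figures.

n(H2) = 2.390 / 2.02 = 1.183 mol
n(H2O) = (1/1) × 1.183 = 1.183 mol
V = nRT/P = 1.183 × 0.08206 × 1080 / 31.4 = 3.339 L

3.34 L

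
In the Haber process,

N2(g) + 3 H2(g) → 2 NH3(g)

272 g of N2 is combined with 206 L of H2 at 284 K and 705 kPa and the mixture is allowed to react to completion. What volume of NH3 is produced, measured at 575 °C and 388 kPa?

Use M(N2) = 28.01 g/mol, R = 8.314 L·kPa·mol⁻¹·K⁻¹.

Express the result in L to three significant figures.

n(N2) = 272 / 28.01 = 9.711 mol
n(H2) = PV/RT = (705 × 206) / (8.314 × 284) = 61.51 mol
For 9.711 mol N2, stoichiometry requires (3/1) × 9.711 = 29.13 mol H2; 61.51 mol is available, so N2 is limiting.
n(NH3) = (2/1) × 9.711 = 19.42 mol
V(NH3) = nRT/P = 19.42 × 8.314 × 848.15 / 388 = 352.9 L

353 L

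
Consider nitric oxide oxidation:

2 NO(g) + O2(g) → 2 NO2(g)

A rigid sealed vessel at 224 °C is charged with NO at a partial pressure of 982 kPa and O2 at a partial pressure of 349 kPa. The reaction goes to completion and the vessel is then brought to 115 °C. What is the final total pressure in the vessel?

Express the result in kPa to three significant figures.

At constant V, partial pressures at 224 °C are proportional to moles, so apply stoichiometry directly to pressures.
P(O2) required for 982 kPa of NO = (1/2) × 982 = 491.0 kPa; available 349 kPa, so O2 is limiting.
P(NO) remaining = 982 − (2/1) × 349 = 284.0 kPa
P(gaseous products) = (2)/1 × 349 = 698.0 kPa
P_total at 224 °C = 284.0 + 698.0 = 982.0 kPa
Scaling to 115 °C: P = 982.0 × 388.15/497.15 = 766.7 kPa

767 kPa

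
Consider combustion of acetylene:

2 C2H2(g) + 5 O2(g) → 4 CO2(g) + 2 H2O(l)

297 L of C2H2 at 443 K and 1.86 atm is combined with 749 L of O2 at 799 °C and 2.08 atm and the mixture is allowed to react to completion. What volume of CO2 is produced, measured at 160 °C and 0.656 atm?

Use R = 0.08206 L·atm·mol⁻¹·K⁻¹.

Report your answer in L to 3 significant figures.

n(C2H2) = PV/RT = (1.86 × 297) / (0.08206 × 443) = 15.20 mol
n(O2) = PV/RT = (2.08 × 749) / (0.08206 × 1072.15) = 17.71 mol
For 15.20 mol C2H2, stoichiometry requires (5/2) × 15.20 = 38.00 mol O2; 17.71 mol is available, so O2 is limiting.
n(CO2) = (4/5) × 17.71 = 14.17 mol
V(CO2) = nRT/P = 14.17 × 0.08206 × 433.15 / 0.656 = 767.8 L

768 L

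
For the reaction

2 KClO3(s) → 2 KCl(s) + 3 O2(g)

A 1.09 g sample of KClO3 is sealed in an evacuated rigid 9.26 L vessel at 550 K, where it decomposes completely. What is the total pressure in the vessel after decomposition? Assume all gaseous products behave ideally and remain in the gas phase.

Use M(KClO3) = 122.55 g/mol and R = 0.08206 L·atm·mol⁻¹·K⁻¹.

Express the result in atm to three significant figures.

n(KClO3) = 1.09 / 122.55 = 0.008894 mol
n(gas produced) = (3/2) × 0.008894 = 0.01334 mol
P = nRT/V = 0.01334 × 0.08206 × 550 / 9.26 = 0.06502 atm

0.0650 atm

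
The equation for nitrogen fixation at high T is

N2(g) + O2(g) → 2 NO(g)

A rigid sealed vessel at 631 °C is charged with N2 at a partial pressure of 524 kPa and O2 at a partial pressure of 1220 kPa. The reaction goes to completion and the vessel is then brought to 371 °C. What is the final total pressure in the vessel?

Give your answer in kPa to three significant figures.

Because the vessel is rigid and T is held at 631 °C, work the stoichiometry in partial pressures (P_i = n_iRT/V).
P(O2) required for 524 kPa of N2 = (1/1) × 524 = 524.0 kPa; available 1220 kPa, so N2 is limiting.
P(O2) remaining = 1220 − (1/1) × 524 = 696.0 kPa
P(gaseous products) = (2)/1 × 524 = 1048 kPa
P_total at 631 °C = 696.0 + 1048 = 1744 kPa
Scaling to 371 °C: P = 1744 × 644.15/904.15 = 1242 kPa

1240 kPa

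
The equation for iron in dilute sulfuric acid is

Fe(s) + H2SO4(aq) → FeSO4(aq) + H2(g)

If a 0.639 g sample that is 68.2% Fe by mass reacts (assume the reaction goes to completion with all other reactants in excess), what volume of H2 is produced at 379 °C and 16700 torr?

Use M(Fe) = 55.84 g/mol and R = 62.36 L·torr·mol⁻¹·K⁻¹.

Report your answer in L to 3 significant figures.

mass of Fe = 0.639 × 68.2/100 = 0.4358 g
n(Fe) = 0.4358 / 55.84 = 0.007804 mol
n(H2) = (1/1) × 0.007804 = 0.007804 mol
V = nRT/P = 0.007804 × 62.36 × 652.15 / 16700 = 0.01900 L

0.0190 L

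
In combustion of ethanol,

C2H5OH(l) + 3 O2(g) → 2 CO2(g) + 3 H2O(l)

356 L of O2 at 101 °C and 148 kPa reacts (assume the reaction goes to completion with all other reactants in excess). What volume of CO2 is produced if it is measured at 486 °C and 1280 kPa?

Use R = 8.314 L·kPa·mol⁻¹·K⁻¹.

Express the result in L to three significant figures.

55.7 L

n(O2) = PV/RT = (148 × 356) / (8.314 × 374.15) = 16.94 mol
n(CO2) = (2/3) × 16.94 = 11.29 mol
V = nRT/P = 11.29 × 8.314 × 759.15 / 1280 = 55.67 L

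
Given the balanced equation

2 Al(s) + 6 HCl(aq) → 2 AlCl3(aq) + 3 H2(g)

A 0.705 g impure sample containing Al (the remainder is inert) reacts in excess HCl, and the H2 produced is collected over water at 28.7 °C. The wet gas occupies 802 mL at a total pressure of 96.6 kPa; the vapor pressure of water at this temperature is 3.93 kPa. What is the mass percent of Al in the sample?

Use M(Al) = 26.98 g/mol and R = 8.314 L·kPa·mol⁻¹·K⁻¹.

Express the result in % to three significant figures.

P(H2) = 96.6 − 3.93 = 92.67 kPa
n(H2) = PV/RT = (92.67 × 0.8020) / (8.314 × 301.85) = 0.02962 mol
n(Al) = (2/3) × 0.02962 = 0.01975 mol
m(Al) = 0.01975 × 26.98 = 0.5329 g
%Al = 0.5329 / 0.705 × 100 = 75.59%

75.6 %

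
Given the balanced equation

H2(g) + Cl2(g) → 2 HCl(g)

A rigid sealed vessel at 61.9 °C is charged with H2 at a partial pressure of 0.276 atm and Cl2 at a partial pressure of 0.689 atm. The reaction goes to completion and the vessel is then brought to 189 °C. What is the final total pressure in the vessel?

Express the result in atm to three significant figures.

At constant V, partial pressures at 61.9 °C are proportional to moles, so apply stoichiometry directly to pressures.
P(Cl2) required for 0.276 atm of H2 = (1/1) × 0.276 = 0.2760 atm; available 0.689 atm, so H2 is limiting.
P(Cl2) remaining = 0.689 − (1/1) × 0.276 = 0.4130 atm
P(gaseous products) = (2)/1 × 0.276 = 0.5520 atm
P_total at 61.9 °C = 0.4130 + 0.5520 = 0.9650 atm
Scaling to 189 °C: P = 0.9650 × 462.15/335.05 = 1.331 atm

1.33 atm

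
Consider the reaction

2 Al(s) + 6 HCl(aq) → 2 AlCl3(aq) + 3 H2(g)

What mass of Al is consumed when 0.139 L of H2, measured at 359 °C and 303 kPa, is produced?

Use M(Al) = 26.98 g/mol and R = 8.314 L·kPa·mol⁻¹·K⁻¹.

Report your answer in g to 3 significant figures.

n(H2) = PV/RT = (303 × 0.139) / (8.314 × 632.15) = 0.008014 mol
n(Al) = (2/3) × 0.008014 = 0.005343 mol
m(Al) = 0.005343 × 26.98 = 0.1442 g

0.144 g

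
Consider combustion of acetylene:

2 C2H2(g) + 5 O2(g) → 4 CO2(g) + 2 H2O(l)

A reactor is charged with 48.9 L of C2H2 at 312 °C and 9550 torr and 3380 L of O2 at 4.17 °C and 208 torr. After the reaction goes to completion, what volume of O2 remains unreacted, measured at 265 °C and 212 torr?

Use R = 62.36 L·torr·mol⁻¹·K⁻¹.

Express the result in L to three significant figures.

1370 L

n(C2H2) = PV/RT = (9550 × 48.9) / (62.36 × 585.15) = 12.80 mol
n(O2) = PV/RT = (208 × 3380) / (62.36 × 277.32) = 40.65 mol
For 12.80 mol C2H2, stoichiometry requires (5/2) × 12.80 = 32.00 mol O2; 40.65 mol is available, so C2H2 is limiting.
n(O2) consumed = (5/2) × 12.80 = 32.00 mol; remaining = 40.65 − 32.00 = 8.650 mol
V(O2) = nRT/P = 8.650 × 62.36 × 538.15 / 212 = 1369 L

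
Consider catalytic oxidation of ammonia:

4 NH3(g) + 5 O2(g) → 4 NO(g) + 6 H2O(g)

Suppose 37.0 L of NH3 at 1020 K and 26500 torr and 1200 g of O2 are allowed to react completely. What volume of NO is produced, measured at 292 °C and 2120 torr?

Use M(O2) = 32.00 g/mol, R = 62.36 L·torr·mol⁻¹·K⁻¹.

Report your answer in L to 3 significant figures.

n(NH3) = PV/RT = (26500 × 37.0) / (62.36 × 1020) = 15.41 mol
n(O2) = 1200 / 32.00 = 37.50 mol
For 15.41 mol NH3, stoichiometry requires (5/4) × 15.41 = 19.26 mol O2; 37.50 mol is available, so NH3 is limiting.
n(NO) = (4/4) × 15.41 = 15.41 mol
V(NO) = nRT/P = 15.41 × 62.36 × 565.15 / 2120 = 256.2 L

256 L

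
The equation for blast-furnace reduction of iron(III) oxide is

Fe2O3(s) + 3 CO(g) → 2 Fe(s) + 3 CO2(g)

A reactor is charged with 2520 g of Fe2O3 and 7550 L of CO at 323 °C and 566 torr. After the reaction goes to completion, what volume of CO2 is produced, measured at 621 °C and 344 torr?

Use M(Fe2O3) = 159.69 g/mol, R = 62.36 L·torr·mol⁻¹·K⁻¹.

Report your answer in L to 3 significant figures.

7670 L

n(Fe2O3) = 2520 / 159.69 = 15.78 mol
n(CO) = PV/RT = (566 × 7550) / (62.36 × 596.15) = 114.9 mol
For 15.78 mol Fe2O3, stoichiometry requires (3/1) × 15.78 = 47.34 mol CO; 114.9 mol is available, so Fe2O3 is limiting.
n(CO2) = (3/1) × 15.78 = 47.34 mol
V(CO2) = nRT/P = 47.34 × 62.36 × 894.15 / 344 = 7673 L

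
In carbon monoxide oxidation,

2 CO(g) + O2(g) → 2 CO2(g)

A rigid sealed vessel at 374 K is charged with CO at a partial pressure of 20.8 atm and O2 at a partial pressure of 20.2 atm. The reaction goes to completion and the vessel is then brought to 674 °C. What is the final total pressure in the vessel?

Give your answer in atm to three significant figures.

With V and T fixed, P_i ∝ n_i, so the mole ratios apply directly to partial pressures at 374 K.
P(O2) required for 20.8 atm of CO = (1/2) × 20.8 = 10.40 atm; available 20.2 atm, so CO is limiting.
P(O2) remaining = 20.2 − (1/2) × 20.8 = 9.800 atm
P(gaseous products) = (2)/2 × 20.8 = 20.80 atm
P_total at 374 K = 9.800 + 20.80 = 30.60 atm
Scaling to 674 °C: P = 30.60 × 947.15/374 = 77.49 atm

77.5 atm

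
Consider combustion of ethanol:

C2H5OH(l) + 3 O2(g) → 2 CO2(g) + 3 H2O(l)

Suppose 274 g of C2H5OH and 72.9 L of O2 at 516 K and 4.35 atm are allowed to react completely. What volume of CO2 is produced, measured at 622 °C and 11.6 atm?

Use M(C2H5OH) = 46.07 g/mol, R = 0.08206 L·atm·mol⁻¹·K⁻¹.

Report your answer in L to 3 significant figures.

n(C2H5OH) = 274 / 46.07 = 5.947 mol
n(O2) = PV/RT = (4.35 × 72.9) / (0.08206 × 516) = 7.489 mol
For 5.947 mol C2H5OH, stoichiometry requires (3/1) × 5.947 = 17.84 mol O2; 7.489 mol is available, so O2 is limiting.
n(CO2) = (2/3) × 7.489 = 4.993 mol
V(CO2) = nRT/P = 4.993 × 0.08206 × 895.15 / 11.6 = 31.62 L

31.6 L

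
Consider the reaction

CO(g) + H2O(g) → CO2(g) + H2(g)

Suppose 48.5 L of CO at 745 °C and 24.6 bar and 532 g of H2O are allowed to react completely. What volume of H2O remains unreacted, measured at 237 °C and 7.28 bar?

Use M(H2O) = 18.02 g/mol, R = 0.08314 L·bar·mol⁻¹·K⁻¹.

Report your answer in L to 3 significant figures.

89.9 L

n(CO) = PV/RT = (24.6 × 48.5) / (0.08314 × 1018.15) = 14.09 mol
n(H2O) = 532 / 18.02 = 29.52 mol
For 14.09 mol CO, stoichiometry requires (1/1) × 14.09 = 14.09 mol H2O; 29.52 mol is available, so CO is limiting.
n(H2O) consumed = (1/1) × 14.09 = 14.09 mol; remaining = 29.52 − 14.09 = 15.43 mol
V(H2O) = nRT/P = 15.43 × 0.08314 × 510.15 / 7.28 = 89.90 L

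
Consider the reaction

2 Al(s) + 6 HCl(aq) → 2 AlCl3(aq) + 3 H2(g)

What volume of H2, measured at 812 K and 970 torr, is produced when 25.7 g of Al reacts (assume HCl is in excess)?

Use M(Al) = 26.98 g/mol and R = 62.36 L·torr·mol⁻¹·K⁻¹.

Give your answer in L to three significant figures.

74.6 L

n(Al) = 25.70 / 26.98 = 0.9526 mol
n(H2) = (3/2) × 0.9526 = 1.429 mol
V = nRT/P = 1.429 × 62.36 × 812 / 970 = 74.60 L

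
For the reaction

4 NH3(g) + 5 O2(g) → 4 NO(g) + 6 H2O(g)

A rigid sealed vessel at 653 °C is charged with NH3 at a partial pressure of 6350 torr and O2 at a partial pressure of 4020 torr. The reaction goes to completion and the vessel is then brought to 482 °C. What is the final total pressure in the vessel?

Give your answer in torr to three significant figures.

At constant V, partial pressures at 653 °C are proportional to moles, so apply stoichiometry directly to pressures.
P(O2) required for 6350 torr of NH3 = (5/4) × 6350 = 7938 torr; available 4020 torr, so O2 is limiting.
P(NH3) remaining = 6350 − (4/5) × 4020 = 3134 torr
P(gaseous products) = (4+6)/5 × 4020 = 8040 torr
P_total at 653 °C = 3134 + 8040 = 11170 torr
Scaling to 482 °C: P = 11170 × 755.15/926.15 = 9108 torr

9110 torr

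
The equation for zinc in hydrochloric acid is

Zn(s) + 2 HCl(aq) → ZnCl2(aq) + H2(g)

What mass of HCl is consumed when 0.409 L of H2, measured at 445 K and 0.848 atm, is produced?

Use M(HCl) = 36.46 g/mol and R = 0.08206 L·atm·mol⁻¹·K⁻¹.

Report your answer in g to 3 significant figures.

0.693 g

n(H2) = PV/RT = (0.848 × 0.409) / (0.08206 × 445) = 0.009498 mol
n(HCl) = (2/1) × 0.009498 = 0.01900 mol
m(HCl) = 0.01900 × 36.46 = 0.6927 g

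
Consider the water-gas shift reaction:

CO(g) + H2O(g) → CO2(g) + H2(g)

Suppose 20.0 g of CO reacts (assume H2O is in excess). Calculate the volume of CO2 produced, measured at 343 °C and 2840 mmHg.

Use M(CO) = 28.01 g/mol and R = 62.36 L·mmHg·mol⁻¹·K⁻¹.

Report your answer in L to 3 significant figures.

9.66 L

n(CO) = 20.00 / 28.01 = 0.7140 mol
n(CO2) = (1/1) × 0.7140 = 0.7140 mol
V = nRT/P = 0.7140 × 62.36 × 616.15 / 2840 = 9.660 L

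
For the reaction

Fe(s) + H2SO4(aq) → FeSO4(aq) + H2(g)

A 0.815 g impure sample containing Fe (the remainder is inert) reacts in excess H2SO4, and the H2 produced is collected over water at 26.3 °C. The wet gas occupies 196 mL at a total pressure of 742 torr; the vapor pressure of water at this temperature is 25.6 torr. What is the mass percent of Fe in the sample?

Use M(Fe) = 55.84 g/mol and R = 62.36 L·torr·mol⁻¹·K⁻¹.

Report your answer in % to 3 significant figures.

51.5 %

P(H2) = 742 − 25.6 = 716.4 torr
n(H2) = PV/RT = (716.4 × 0.1960) / (62.36 × 299.45) = 0.007519 mol
n(Fe) = (1/1) × 0.007519 = 0.007519 mol
m(Fe) = 0.007519 × 55.84 = 0.4199 g
%Fe = 0.4199 / 0.815 × 100 = 51.52%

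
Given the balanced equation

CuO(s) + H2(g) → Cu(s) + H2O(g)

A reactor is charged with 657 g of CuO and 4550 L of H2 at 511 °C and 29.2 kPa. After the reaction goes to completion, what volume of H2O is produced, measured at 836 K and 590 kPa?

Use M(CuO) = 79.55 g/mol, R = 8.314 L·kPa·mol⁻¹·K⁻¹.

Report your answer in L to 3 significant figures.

97.3 L

n(CuO) = 657 / 79.55 = 8.259 mol
n(H2) = PV/RT = (29.2 × 4550) / (8.314 × 784.15) = 20.38 mol
For 8.259 mol CuO, stoichiometry requires (1/1) × 8.259 = 8.259 mol H2; 20.38 mol is available, so CuO is limiting.
n(H2O) = (1/1) × 8.259 = 8.259 mol
V(H2O) = nRT/P = 8.259 × 8.314 × 836 / 590 = 97.30 L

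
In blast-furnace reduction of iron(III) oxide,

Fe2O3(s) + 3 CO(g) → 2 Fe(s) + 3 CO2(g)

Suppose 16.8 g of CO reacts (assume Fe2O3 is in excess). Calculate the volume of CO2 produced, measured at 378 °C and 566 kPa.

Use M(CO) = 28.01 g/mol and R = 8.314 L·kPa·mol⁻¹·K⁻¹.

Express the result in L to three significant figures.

n(CO) = 16.80 / 28.01 = 0.5998 mol
n(CO2) = (3/3) × 0.5998 = 0.5998 mol
V = nRT/P = 0.5998 × 8.314 × 651.15 / 566 = 5.737 L

5.74 L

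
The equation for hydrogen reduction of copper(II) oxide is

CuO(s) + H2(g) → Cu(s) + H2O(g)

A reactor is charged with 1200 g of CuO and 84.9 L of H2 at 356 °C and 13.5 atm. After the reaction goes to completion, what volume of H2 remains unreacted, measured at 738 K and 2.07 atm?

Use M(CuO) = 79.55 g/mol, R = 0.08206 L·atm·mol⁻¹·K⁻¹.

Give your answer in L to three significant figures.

n(CuO) = 1200 / 79.55 = 15.08 mol
n(H2) = PV/RT = (13.5 × 84.9) / (0.08206 × 629.15) = 22.20 mol
For 15.08 mol CuO, stoichiometry requires (1/1) × 15.08 = 15.08 mol H2; 22.20 mol is available, so CuO is limiting.
n(H2) consumed = (1/1) × 15.08 = 15.08 mol; remaining = 22.20 − 15.08 = 7.120 mol
V(H2) = nRT/P = 7.120 × 0.08206 × 738 / 2.07 = 208.3 L

208 L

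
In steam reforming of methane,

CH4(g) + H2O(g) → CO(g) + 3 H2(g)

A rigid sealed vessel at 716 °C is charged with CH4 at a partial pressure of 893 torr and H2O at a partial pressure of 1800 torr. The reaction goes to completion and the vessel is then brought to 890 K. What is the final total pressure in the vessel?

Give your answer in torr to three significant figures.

4030 torr

Because the vessel is rigid and T is held at 716 °C, work the stoichiometry in partial pressures (P_i = n_iRT/V).
P(H2O) required for 893 torr of CH4 = (1/1) × 893 = 893.0 torr; available 1800 torr, so CH4 is limiting.
P(H2O) remaining = 1800 − (1/1) × 893 = 907.0 torr
P(gaseous products) = (1+3)/1 × 893 = 3572 torr
P_total at 716 °C = 907.0 + 3572 = 4479 torr
Scaling to 890 K: P = 4479 × 890/989.15 = 4030 torr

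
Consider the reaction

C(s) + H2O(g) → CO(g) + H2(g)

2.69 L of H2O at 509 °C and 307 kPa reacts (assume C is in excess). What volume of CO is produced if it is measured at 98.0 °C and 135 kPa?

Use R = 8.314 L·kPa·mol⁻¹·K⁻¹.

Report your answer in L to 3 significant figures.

n(H2O) = PV/RT = (307 × 2.69) / (8.314 × 782.15) = 0.1270 mol
n(CO) = (1/1) × 0.1270 = 0.1270 mol
V = nRT/P = 0.1270 × 8.314 × 371.15 / 135 = 2.903 L

2.90 L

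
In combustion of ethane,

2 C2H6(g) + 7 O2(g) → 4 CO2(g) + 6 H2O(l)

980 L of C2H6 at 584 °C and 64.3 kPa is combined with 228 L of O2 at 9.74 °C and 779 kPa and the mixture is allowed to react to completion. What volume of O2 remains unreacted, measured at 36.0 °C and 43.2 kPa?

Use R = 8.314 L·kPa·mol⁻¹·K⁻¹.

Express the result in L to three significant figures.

2650 L

n(C2H6) = PV/RT = (64.3 × 980) / (8.314 × 857.15) = 8.842 mol
n(O2) = PV/RT = (779 × 228) / (8.314 × 282.89) = 75.52 mol
For 8.842 mol C2H6, stoichiometry requires (7/2) × 8.842 = 30.95 mol O2; 75.52 mol is available, so C2H6 is limiting.
n(O2) consumed = (7/2) × 8.842 = 30.95 mol; remaining = 75.52 − 30.95 = 44.57 mol
V(O2) = nRT/P = 44.57 × 8.314 × 309.15 / 43.2 = 2652 L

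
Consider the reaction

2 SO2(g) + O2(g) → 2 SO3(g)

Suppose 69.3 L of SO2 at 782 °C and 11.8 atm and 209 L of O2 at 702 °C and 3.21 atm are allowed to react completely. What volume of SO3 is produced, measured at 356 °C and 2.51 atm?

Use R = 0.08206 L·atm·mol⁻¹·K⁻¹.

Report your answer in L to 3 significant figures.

194 L

n(SO2) = PV/RT = (11.8 × 69.3) / (0.08206 × 1055.15) = 9.444 mol
n(O2) = PV/RT = (3.21 × 209) / (0.08206 × 975.15) = 8.384 mol
For 9.444 mol SO2, stoichiometry requires (1/2) × 9.444 = 4.722 mol O2; 8.384 mol is available, so SO2 is limiting.
n(SO3) = (2/2) × 9.444 = 9.444 mol
V(SO3) = nRT/P = 9.444 × 0.08206 × 629.15 / 2.51 = 194.3 L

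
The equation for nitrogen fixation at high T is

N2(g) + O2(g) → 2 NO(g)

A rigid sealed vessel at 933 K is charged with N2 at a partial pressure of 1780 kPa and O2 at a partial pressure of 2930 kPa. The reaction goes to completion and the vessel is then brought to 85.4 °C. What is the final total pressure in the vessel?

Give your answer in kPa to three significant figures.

1810 kPa

Because the vessel is rigid and T is held at 933 K, work the stoichiometry in partial pressures (P_i = n_iRT/V).
P(O2) required for 1780 kPa of N2 = (1/1) × 1780 = 1780 kPa; available 2930 kPa, so N2 is limiting.
P(O2) remaining = 2930 − (1/1) × 1780 = 1150 kPa
P(gaseous products) = (2)/1 × 1780 = 3560 kPa
P_total at 933 K = 1150 + 3560 = 4710 kPa
Scaling to 85.4 °C: P = 4710 × 358.55/933 = 1810 kPa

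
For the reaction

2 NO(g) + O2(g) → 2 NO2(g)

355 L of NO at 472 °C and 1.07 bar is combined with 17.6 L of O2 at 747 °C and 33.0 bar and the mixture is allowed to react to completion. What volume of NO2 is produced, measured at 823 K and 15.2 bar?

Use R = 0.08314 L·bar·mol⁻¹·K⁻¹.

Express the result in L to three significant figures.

n(NO) = PV/RT = (1.07 × 355) / (0.08314 × 745.15) = 6.131 mol
n(O2) = PV/RT = (33.0 × 17.6) / (0.08314 × 1020.15) = 6.848 mol
For 6.131 mol NO, stoichiometry requires (1/2) × 6.131 = 3.066 mol O2; 6.848 mol is available, so NO is limiting.
n(NO2) = (2/2) × 6.131 = 6.131 mol
V(NO2) = nRT/P = 6.131 × 0.08314 × 823 / 15.2 = 27.60 L

27.6 L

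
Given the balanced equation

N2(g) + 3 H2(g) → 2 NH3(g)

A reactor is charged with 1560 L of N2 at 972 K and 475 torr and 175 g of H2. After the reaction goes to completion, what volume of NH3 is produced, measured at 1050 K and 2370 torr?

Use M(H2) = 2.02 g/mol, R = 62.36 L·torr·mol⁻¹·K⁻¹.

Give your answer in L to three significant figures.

n(N2) = PV/RT = (475 × 1560) / (62.36 × 972) = 12.22 mol
n(H2) = 175 / 2.02 = 86.63 mol
For 12.22 mol N2, stoichiometry requires (3/1) × 12.22 = 36.66 mol H2; 86.63 mol is available, so N2 is limiting.
n(NH3) = (2/1) × 12.22 = 24.44 mol
V(NH3) = nRT/P = 24.44 × 62.36 × 1050 / 2370 = 675.2 L

675 L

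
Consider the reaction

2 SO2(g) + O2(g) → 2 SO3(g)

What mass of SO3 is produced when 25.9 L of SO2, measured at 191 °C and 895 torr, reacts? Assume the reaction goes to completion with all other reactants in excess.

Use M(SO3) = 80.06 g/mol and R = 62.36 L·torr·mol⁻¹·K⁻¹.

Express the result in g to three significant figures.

n(SO2) = PV/RT = (895 × 25.9) / (62.36 × 464.15) = 0.8009 mol
n(SO3) = (2/2) × 0.8009 = 0.8009 mol
m(SO3) = 0.8009 × 80.06 = 64.12 g

64.1 g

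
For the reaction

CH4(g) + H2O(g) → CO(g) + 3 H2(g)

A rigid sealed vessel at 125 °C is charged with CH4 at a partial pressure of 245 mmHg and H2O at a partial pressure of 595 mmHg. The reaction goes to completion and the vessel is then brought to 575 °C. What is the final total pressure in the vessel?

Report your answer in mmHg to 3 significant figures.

At constant V, partial pressures at 125 °C are proportional to moles, so apply stoichiometry directly to pressures.
P(H2O) required for 245 mmHg of CH4 = (1/1) × 245 = 245.0 mmHg; available 595 mmHg, so CH4 is limiting.
P(H2O) remaining = 595 − (1/1) × 245 = 350.0 mmHg
P(gaseous products) = (1+3)/1 × 245 = 980.0 mmHg
P_total at 125 °C = 350.0 + 980.0 = 1330 mmHg
Scaling to 575 °C: P = 1330 × 848.15/398.15 = 2833 mmHg

2830 mmHg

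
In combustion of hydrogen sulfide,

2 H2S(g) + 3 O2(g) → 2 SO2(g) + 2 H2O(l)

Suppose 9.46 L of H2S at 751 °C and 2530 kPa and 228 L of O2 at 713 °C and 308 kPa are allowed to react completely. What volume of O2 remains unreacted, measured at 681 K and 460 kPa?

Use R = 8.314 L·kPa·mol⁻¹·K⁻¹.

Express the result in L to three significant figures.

53.5 L

n(H2S) = PV/RT = (2530 × 9.46) / (8.314 × 1024.15) = 2.811 mol
n(O2) = PV/RT = (308 × 228) / (8.314 × 986.15) = 8.565 mol
For 2.811 mol H2S, stoichiometry requires (3/2) × 2.811 = 4.216 mol O2; 8.565 mol is available, so H2S is limiting.
n(O2) consumed = (3/2) × 2.811 = 4.216 mol; remaining = 8.565 − 4.216 = 4.349 mol
V(O2) = nRT/P = 4.349 × 8.314 × 681 / 460 = 53.53 L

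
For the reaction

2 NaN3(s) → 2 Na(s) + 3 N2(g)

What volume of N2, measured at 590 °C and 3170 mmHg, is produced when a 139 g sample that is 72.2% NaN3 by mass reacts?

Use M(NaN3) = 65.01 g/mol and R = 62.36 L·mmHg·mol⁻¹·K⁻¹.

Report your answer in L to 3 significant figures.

39.3 L

mass of NaN3 = 139 × 72.2/100 = 100.4 g
n(NaN3) = 100.4 / 65.01 = 1.544 mol
n(N2) = (3/2) × 1.544 = 2.316 mol
V = nRT/P = 2.316 × 62.36 × 863.15 / 3170 = 39.33 L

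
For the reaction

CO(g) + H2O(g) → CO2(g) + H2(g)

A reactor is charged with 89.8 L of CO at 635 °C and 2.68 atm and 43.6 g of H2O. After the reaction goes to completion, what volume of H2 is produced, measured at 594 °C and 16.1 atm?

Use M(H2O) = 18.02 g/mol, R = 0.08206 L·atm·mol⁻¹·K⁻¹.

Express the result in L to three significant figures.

n(CO) = PV/RT = (2.68 × 89.8) / (0.08206 × 908.15) = 3.229 mol
n(H2O) = 43.6 / 18.02 = 2.420 mol
For 3.229 mol CO, stoichiometry requires (1/1) × 3.229 = 3.229 mol H2O; 2.420 mol is available, so H2O is limiting.
n(H2) = (1/1) × 2.420 = 2.420 mol
V(H2) = nRT/P = 2.420 × 0.08206 × 867.15 / 16.1 = 10.70 L

10.7 L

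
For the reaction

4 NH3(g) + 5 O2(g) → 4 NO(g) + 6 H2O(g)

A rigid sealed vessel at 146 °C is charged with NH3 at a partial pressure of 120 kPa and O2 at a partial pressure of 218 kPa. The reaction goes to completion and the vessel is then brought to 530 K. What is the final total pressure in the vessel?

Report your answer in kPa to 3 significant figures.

465 kPa

Because the vessel is rigid and T is held at 146 °C, work the stoichiometry in partial pressures (P_i = n_iRT/V).
P(O2) required for 120 kPa of NH3 = (5/4) × 120 = 150.0 kPa; available 218 kPa, so NH3 is limiting.
P(O2) remaining = 218 − (5/4) × 120 = 68.00 kPa
P(gaseous products) = (4+6)/4 × 120 = 300.0 kPa
P_total at 146 °C = 68.00 + 300.0 = 368.0 kPa
Scaling to 530 K: P = 368.0 × 530/419.15 = 465.3 kPa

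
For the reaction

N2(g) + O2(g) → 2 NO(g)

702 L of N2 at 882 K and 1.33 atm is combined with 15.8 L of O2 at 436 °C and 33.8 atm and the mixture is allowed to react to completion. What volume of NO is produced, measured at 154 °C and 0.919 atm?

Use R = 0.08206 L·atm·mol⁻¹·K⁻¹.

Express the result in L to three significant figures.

n(N2) = PV/RT = (1.33 × 702) / (0.08206 × 882) = 12.90 mol
n(O2) = PV/RT = (33.8 × 15.8) / (0.08206 × 709.15) = 9.177 mol
For 12.90 mol N2, stoichiometry requires (1/1) × 12.90 = 12.90 mol O2; 9.177 mol is available, so O2 is limiting.
n(NO) = (2/1) × 9.177 = 18.35 mol
V(NO) = nRT/P = 18.35 × 0.08206 × 427.15 / 0.919 = 699.9 L

700 L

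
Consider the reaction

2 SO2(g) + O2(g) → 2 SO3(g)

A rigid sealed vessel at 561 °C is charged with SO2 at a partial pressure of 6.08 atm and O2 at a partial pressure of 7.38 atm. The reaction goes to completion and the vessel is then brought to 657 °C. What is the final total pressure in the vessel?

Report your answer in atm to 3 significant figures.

At constant V, partial pressures at 561 °C are proportional to moles, so apply stoichiometry directly to pressures.
P(O2) required for 6.08 atm of SO2 = (1/2) × 6.08 = 3.040 atm; available 7.38 atm, so SO2 is limiting.
P(O2) remaining = 7.38 − (1/2) × 6.08 = 4.340 atm
P(gaseous products) = (2)/2 × 6.08 = 6.080 atm
P_total at 561 °C = 4.340 + 6.080 = 10.42 atm
Scaling to 657 °C: P = 10.42 × 930.15/834.15 = 11.62 atm

11.6 atm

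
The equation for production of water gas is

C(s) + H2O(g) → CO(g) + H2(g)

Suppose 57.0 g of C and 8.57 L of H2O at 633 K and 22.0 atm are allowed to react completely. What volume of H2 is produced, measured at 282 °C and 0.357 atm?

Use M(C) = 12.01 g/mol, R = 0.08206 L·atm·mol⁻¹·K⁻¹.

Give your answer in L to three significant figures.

n(C) = 57.0 / 12.01 = 4.746 mol
n(H2O) = PV/RT = (22.0 × 8.57) / (0.08206 × 633) = 3.630 mol
For 4.746 mol C, stoichiometry requires (1/1) × 4.746 = 4.746 mol H2O; 3.630 mol is available, so H2O is limiting.
n(H2) = (1/1) × 3.630 = 3.630 mol
V(H2) = nRT/P = 3.630 × 0.08206 × 555.15 / 0.357 = 463.2 L

463 L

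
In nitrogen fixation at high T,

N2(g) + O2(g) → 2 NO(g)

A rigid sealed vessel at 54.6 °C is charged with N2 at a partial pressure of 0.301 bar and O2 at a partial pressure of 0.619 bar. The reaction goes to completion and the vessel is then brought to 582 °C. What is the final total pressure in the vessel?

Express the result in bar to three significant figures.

With V and T fixed, P_i ∝ n_i, so the mole ratios apply directly to partial pressures at 54.6 °C.
P(O2) required for 0.301 bar of N2 = (1/1) × 0.301 = 0.3010 bar; available 0.619 bar, so N2 is limiting.
P(O2) remaining = 0.619 − (1/1) × 0.301 = 0.3180 bar
P(gaseous products) = (2)/1 × 0.301 = 0.6020 bar
P_total at 54.6 °C = 0.3180 + 0.6020 = 0.9200 bar
Scaling to 582 °C: P = 0.9200 × 855.15/327.75 = 2.400 bar

2.40 bar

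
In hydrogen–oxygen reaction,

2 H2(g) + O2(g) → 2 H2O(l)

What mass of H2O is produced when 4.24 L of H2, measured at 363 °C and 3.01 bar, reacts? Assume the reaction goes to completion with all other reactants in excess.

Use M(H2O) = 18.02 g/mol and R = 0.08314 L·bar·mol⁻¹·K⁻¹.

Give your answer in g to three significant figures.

n(H2) = PV/RT = (3.01 × 4.24) / (0.08314 × 636.15) = 0.2413 mol
n(H2O) = (2/2) × 0.2413 = 0.2413 mol
m(H2O) = 0.2413 × 18.02 = 4.348 g

4.35 g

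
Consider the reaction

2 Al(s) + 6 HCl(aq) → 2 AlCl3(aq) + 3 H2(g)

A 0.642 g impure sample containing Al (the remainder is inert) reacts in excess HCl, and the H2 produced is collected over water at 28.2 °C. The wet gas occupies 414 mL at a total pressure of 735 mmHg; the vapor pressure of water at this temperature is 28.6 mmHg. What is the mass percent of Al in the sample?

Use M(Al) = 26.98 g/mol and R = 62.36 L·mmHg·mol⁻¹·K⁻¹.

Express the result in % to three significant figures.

P(H2) = 735 − 28.6 = 706.4 mmHg
n(H2) = PV/RT = (706.4 × 0.4140) / (62.36 × 301.35) = 0.01556 mol
n(Al) = (2/3) × 0.01556 = 0.01037 mol
m(Al) = 0.01037 × 26.98 = 0.2798 g
%Al = 0.2798 / 0.642 × 100 = 43.58%

43.6 %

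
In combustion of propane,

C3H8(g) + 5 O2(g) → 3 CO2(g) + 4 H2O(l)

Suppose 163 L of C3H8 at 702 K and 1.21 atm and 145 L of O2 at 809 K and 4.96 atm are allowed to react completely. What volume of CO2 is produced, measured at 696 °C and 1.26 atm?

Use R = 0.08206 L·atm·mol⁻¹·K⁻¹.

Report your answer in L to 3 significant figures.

n(C3H8) = PV/RT = (1.21 × 163) / (0.08206 × 702) = 3.424 mol
n(O2) = PV/RT = (4.96 × 145) / (0.08206 × 809) = 10.83 mol
For 3.424 mol C3H8, stoichiometry requires (5/1) × 3.424 = 17.12 mol O2; 10.83 mol is available, so O2 is limiting.
n(CO2) = (3/5) × 10.83 = 6.498 mol
V(CO2) = nRT/P = 6.498 × 0.08206 × 969.15 / 1.26 = 410.1 L

410 L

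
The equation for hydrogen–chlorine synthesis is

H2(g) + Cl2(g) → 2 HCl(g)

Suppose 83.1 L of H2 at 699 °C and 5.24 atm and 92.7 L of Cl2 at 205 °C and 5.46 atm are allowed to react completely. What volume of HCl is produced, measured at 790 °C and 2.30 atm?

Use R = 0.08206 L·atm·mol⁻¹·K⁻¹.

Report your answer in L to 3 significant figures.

414 L

n(H2) = PV/RT = (5.24 × 83.1) / (0.08206 × 972.15) = 5.458 mol
n(Cl2) = PV/RT = (5.46 × 92.7) / (0.08206 × 478.15) = 12.90 mol
For 5.458 mol H2, stoichiometry requires (1/1) × 5.458 = 5.458 mol Cl2; 12.90 mol is available, so H2 is limiting.
n(HCl) = (2/1) × 5.458 = 10.92 mol
V(HCl) = nRT/P = 10.92 × 0.08206 × 1063.15 / 2.30 = 414.2 L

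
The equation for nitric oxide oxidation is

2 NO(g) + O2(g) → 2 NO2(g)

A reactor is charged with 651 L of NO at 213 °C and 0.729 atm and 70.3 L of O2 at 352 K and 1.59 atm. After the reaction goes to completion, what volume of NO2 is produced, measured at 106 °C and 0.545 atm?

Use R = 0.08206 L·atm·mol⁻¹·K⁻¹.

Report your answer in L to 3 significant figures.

442 L

n(NO) = PV/RT = (0.729 × 651) / (0.08206 × 486.15) = 11.90 mol
n(O2) = PV/RT = (1.59 × 70.3) / (0.08206 × 352) = 3.870 mol
For 11.90 mol NO, stoichiometry requires (1/2) × 11.90 = 5.950 mol O2; 3.870 mol is available, so O2 is limiting.
n(NO2) = (2/1) × 3.870 = 7.740 mol
V(NO2) = nRT/P = 7.740 × 0.08206 × 379.15 / 0.545 = 441.9 L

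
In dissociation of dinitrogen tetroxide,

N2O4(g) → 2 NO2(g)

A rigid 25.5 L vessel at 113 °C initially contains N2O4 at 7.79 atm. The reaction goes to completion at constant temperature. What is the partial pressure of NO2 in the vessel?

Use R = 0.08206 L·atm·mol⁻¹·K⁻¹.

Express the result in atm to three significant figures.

n(N2O4)₀ = PV/RT = (7.79 × 25.5) / (0.08206 × 386.15) = 6.269 mol
n(NO2) = (2/1) × 6.269 = 12.54 mol
P(NO2) = nRT/V = 12.54 × 0.08206 × 386.15 / 25.5 = 15.58 atm

15.6 atm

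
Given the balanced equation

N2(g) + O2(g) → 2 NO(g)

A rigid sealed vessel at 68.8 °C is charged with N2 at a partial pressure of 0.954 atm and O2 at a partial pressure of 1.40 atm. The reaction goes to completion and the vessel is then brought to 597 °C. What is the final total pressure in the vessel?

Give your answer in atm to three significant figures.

At constant V, partial pressures at 68.8 °C are proportional to moles, so apply stoichiometry directly to pressures.
P(O2) required for 0.954 atm of N2 = (1/1) × 0.954 = 0.9540 atm; available 1.40 atm, so N2 is limiting.
P(O2) remaining = 1.40 − (1/1) × 0.954 = 0.4460 atm
P(gaseous products) = (2)/1 × 0.954 = 1.908 atm
P_total at 68.8 °C = 0.4460 + 1.908 = 2.354 atm
Scaling to 597 °C: P = 2.354 × 870.15/341.95 = 5.990 atm

5.99 atm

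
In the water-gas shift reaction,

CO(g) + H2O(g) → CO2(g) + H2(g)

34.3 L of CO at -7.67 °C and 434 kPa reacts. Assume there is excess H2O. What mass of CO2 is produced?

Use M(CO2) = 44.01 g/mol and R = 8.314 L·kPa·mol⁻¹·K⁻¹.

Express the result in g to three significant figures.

297 g

n(CO) = PV/RT = (434 × 34.3) / (8.314 × 265.48) = 6.744 mol
n(CO2) = (1/1) × 6.744 = 6.744 mol
m(CO2) = 6.744 × 44.01 = 296.8 g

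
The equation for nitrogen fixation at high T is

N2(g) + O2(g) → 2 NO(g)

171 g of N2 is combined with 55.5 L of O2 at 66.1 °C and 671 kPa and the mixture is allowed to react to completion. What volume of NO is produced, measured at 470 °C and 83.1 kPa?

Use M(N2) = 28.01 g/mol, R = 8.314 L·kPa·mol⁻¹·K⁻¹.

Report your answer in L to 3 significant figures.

n(N2) = 171 / 28.01 = 6.105 mol
n(O2) = PV/RT = (671 × 55.5) / (8.314 × 339.25) = 13.20 mol
For 6.105 mol N2, stoichiometry requires (1/1) × 6.105 = 6.105 mol O2; 13.20 mol is available, so N2 is limiting.
n(NO) = (2/1) × 6.105 = 12.21 mol
V(NO) = nRT/P = 12.21 × 8.314 × 743.15 / 83.1 = 907.8 L

908 L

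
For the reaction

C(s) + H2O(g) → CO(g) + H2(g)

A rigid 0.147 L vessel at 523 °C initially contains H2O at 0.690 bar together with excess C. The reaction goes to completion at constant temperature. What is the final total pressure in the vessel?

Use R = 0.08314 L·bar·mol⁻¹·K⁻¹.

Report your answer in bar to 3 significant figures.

1.38 bar

Since T and V are fixed, P_final/P_initial = n_final/n_initial = 2/1.
P_final = (2/1) × 0.690 = 1.380 bar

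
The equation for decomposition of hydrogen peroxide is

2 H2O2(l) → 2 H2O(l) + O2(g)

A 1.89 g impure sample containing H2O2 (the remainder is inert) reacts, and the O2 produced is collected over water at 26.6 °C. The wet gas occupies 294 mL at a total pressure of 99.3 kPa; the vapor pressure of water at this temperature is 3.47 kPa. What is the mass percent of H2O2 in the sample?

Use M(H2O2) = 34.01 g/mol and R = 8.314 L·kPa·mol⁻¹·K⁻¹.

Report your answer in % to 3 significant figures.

40.7 %

P(O2) = 99.3 − 3.47 = 95.83 kPa
n(O2) = PV/RT = (95.83 × 0.2940) / (8.314 × 299.75) = 0.01131 mol
n(H2O2) = (2/1) × 0.01131 = 0.02262 mol
m(H2O2) = 0.02262 × 34.01 = 0.7693 g
%H2O2 = 0.7693 / 1.89 × 100 = 40.70%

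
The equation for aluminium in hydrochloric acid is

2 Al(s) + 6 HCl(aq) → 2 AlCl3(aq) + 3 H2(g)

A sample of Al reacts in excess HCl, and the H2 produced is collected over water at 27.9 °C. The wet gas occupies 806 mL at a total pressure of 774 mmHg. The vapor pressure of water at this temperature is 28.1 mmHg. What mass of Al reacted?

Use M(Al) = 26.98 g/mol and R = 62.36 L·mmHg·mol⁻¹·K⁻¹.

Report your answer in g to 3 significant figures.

0.576 g

P(H2) = 774 − 28.1 = 745.9 mmHg
n(H2) = PV/RT = (745.9 × 0.8060) / (62.36 × 301.05) = 0.03202 mol
n(Al) = (2/3) × 0.03202 = 0.02135 mol
m(Al) = 0.02135 × 26.98 = 0.5760 g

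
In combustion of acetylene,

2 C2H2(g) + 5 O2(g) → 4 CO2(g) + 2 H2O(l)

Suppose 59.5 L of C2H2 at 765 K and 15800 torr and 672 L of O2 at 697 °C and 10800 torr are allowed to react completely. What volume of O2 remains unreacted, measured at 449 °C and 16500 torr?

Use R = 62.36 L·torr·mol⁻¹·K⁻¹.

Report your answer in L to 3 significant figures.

193 L

n(C2H2) = PV/RT = (15800 × 59.5) / (62.36 × 765) = 19.71 mol
n(O2) = PV/RT = (10800 × 672) / (62.36 × 970.15) = 120.0 mol
For 19.71 mol C2H2, stoichiometry requires (5/2) × 19.71 = 49.28 mol O2; 120.0 mol is available, so C2H2 is limiting.
n(O2) consumed = (5/2) × 19.71 = 49.28 mol; remaining = 120.0 − 49.28 = 70.72 mol
V(O2) = nRT/P = 70.72 × 62.36 × 722.15 / 16500 = 193.0 L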